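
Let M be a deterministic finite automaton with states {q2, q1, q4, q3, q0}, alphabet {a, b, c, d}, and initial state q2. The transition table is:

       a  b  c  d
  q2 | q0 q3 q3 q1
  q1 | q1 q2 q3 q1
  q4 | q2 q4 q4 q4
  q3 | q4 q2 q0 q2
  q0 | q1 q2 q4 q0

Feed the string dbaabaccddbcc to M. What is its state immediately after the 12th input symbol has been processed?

q4

start at q2
read 'd': q2 → q1
read 'b': q1 → q2
read 'a': q2 → q0
read 'a': q0 → q1
read 'b': q1 → q2
read 'a': q2 → q0
read 'c': q0 → q4
read 'c': q4 → q4
read 'd': q4 → q4
read 'd': q4 → q4
read 'b': q4 → q4
read 'c': q4 → q4
After 12 symbols: q4.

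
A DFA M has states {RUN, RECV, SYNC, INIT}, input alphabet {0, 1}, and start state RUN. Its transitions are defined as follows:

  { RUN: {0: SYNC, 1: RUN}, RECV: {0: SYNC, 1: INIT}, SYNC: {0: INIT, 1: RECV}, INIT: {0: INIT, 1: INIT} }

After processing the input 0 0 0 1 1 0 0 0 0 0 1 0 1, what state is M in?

RUN → SYNC → INIT → INIT → INIT → INIT → INIT → INIT → INIT → INIT → INIT → INIT → INIT → INIT

INIT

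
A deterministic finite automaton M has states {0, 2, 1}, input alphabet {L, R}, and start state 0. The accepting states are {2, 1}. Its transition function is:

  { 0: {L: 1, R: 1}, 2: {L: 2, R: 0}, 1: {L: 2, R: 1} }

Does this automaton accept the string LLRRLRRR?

Yes

Trace: 0 -L-> 1 -L-> 2 -R-> 0 -R-> 1 -L-> 2 -R-> 0 -R-> 1 -R-> 1
End state 1 is accepting.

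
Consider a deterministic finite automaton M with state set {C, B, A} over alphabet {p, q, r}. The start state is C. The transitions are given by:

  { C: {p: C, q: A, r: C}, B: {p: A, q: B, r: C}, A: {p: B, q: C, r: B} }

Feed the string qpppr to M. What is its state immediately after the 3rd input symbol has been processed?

A

start at C
read 'q': C → A
read 'p': A → B
read 'p': B → A
After 3 symbols: A.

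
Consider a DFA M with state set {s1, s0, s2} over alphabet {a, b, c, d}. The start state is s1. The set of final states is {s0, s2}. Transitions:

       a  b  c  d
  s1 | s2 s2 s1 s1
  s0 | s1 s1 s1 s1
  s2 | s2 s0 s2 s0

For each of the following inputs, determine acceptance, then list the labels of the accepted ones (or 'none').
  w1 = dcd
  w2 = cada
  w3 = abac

none

w1: s1 → s1 → s1 → s1  → end s1, rejected
w2: s1 → s1 → s2 → s0 → s1  → end s1, rejected
w3: s1 → s2 → s0 → s1 → s1  → end s1, rejected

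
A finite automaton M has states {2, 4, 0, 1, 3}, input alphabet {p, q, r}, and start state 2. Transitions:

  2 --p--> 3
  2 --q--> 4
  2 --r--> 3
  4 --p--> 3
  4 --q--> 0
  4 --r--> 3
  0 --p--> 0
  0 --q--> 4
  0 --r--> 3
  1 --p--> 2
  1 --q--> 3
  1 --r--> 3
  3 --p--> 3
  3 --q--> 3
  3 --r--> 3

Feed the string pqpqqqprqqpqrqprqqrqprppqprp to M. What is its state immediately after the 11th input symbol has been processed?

Trace: 2 -p-> 3 -q-> 3 -p-> 3 -q-> 3 -q-> 3 -q-> 3 -p-> 3 -r-> 3 -q-> 3 -q-> 3 -p-> 3
After 11 symbols: 3.

3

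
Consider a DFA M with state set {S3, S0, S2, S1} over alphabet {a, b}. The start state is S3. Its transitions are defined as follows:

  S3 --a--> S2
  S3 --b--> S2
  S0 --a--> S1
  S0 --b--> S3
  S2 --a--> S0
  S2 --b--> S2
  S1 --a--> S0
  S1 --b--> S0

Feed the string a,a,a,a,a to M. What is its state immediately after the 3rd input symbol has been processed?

S1

Trace: S3 -a-> S2 -a-> S0 -a-> S1
After 3 symbols: S1.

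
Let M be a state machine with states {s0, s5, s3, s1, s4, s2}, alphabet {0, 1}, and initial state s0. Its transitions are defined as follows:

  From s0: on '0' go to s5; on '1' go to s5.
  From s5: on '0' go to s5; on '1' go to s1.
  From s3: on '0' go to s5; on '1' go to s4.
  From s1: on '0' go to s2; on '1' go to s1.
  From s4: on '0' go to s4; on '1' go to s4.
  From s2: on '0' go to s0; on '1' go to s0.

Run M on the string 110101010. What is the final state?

s5

s0 → s5 → s1 → s2 → s0 → s5 → s1 → s2 → s0 → s5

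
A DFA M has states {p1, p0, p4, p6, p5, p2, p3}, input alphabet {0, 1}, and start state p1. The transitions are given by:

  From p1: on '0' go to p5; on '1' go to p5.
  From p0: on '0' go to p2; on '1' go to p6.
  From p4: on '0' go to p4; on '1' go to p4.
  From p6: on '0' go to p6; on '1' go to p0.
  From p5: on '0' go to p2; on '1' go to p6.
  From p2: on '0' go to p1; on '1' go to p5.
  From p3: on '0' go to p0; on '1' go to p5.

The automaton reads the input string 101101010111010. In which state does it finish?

start at p1
read '1': p1 → p5
read '0': p5 → p2
read '1': p2 → p5
read '1': p5 → p6
read '0': p6 → p6
read '1': p6 → p0
read '0': p0 → p2
read '1': p2 → p5
read '0': p5 → p2
read '1': p2 → p5
read '1': p5 → p6
read '1': p6 → p0
read '0': p0 → p2
read '1': p2 → p5
read '0': p5 → p2

p2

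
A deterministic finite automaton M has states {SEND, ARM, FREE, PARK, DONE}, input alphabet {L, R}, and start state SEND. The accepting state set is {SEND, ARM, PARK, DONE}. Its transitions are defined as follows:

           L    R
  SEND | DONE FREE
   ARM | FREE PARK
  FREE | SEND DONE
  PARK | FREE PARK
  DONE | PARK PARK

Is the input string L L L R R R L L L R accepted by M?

start at SEND
read 'L': SEND → DONE
read 'L': DONE → PARK
read 'L': PARK → FREE
read 'R': FREE → DONE
read 'R': DONE → PARK
read 'R': PARK → PARK
read 'L': PARK → FREE
read 'L': FREE → SEND
read 'L': SEND → DONE
read 'R': DONE → PARK
End state PARK is accepting.

Yes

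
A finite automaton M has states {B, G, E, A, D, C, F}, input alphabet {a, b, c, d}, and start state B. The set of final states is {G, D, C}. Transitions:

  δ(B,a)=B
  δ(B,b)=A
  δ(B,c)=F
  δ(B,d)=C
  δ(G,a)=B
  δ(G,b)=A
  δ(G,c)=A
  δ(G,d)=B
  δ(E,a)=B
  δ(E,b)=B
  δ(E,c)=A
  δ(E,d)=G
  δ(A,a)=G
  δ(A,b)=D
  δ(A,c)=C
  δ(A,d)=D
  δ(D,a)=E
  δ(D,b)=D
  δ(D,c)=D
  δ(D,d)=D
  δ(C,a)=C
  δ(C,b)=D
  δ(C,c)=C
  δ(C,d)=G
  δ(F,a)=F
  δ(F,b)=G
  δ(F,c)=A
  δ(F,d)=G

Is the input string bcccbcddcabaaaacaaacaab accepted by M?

No

Trace: B -b-> A -c-> C -c-> C -c-> C -b-> D -c-> D -d-> D -d-> D -c-> D -a-> E -b-> B -a-> B -a-> B -a-> B -a-> B -c-> F -a-> F -a-> F -a-> F -c-> A -a-> G -a-> B -b-> A
End state A is not accepting.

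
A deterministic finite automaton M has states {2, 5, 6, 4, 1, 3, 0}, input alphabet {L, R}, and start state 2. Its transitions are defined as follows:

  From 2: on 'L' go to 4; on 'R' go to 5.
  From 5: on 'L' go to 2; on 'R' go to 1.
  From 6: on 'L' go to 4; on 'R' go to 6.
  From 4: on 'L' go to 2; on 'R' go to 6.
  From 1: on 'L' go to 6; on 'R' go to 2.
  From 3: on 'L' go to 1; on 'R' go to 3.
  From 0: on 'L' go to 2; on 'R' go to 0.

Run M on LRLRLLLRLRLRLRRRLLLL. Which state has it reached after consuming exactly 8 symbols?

2 → 4 → 6 → 4 → 6 → 4 → 2 → 4 → 6
After 8 symbols: 6.

6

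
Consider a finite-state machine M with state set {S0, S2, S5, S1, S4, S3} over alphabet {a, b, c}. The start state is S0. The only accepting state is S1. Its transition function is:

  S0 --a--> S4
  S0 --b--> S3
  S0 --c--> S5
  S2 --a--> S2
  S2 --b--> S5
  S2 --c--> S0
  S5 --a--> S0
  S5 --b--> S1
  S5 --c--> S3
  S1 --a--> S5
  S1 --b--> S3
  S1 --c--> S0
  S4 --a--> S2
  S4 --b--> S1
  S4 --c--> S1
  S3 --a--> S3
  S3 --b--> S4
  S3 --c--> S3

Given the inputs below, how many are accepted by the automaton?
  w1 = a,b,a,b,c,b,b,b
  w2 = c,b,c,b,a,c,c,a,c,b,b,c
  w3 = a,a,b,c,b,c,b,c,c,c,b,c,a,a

1

w1: Trace: S0 -a-> S4 -b-> S1 -a-> S5 -b-> S1 -c-> S0 -b-> S3 -b-> S4 -b-> S1  → end S1, accepted
w2: Trace: S0 -c-> S5 -b-> S1 -c-> S0 -b-> S3 -a-> S3 -c-> S3 -c-> S3 -a-> S3 -c-> S3 -b-> S4 -b-> S1 -c-> S0  → end S0, rejected
w3: Trace: S0 -a-> S4 -a-> S2 -b-> S5 -c-> S3 -b-> S4 -c-> S1 -b-> S3 -c-> S3 -c-> S3 -c-> S3 -b-> S4 -c-> S1 -a-> S5 -a-> S0  → end S0, rejected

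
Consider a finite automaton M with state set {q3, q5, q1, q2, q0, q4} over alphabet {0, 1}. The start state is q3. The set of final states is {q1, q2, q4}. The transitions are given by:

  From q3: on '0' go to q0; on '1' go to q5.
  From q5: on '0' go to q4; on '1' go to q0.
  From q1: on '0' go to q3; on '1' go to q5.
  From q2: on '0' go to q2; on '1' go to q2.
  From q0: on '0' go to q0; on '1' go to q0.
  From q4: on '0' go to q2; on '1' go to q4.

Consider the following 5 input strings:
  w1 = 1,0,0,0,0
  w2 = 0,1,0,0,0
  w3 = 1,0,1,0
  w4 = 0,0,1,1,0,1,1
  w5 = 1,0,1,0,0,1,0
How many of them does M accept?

w1: q3 → q5 → q4 → q2 → q2 → q2  → end q2, accepted
w2: q3 → q0 → q0 → q0 → q0 → q0  → end q0, rejected
w3: q3 → q5 → q4 → q4 → q2  → end q2, accepted
w4: q3 → q0 → q0 → q0 → q0 → q0 → q0 → q0  → end q0, rejected
w5: q3 → q5 → q4 → q4 → q2 → q2 → q2 → q2  → end q2, accepted

3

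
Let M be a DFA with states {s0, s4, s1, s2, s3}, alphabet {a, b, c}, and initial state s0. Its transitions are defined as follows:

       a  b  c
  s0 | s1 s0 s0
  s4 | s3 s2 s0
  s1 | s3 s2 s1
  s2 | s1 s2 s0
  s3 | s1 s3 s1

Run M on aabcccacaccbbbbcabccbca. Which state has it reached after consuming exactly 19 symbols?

s0

Trace: s0 -a-> s1 -a-> s3 -b-> s3 -c-> s1 -c-> s1 -c-> s1 -a-> s3 -c-> s1 -a-> s3 -c-> s1 -c-> s1 -b-> s2 -b-> s2 -b-> s2 -b-> s2 -c-> s0 -a-> s1 -b-> s2 -c-> s0
After 19 symbols: s0.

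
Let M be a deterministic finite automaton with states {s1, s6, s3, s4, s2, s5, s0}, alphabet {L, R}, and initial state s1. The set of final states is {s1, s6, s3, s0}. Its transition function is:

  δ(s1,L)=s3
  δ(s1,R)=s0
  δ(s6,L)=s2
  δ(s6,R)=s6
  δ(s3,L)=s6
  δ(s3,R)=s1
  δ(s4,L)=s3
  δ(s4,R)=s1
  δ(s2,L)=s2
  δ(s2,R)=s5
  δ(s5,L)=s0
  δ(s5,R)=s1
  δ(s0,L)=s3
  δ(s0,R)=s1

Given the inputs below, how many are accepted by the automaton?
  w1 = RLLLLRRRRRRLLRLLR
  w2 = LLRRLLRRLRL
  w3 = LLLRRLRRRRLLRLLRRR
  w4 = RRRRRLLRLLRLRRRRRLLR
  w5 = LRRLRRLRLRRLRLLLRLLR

w1: Trace: s1 -R-> s0 -L-> s3 -L-> s6 -L-> s2 -L-> s2 -R-> s5 -R-> s1 -R-> s0 -R-> s1 -R-> s0 -R-> s1 -L-> s3 -L-> s6 -R-> s6 -L-> s2 -L-> s2 -R-> s5  → end s5, rejected
w2: Trace: s1 -L-> s3 -L-> s6 -R-> s6 -R-> s6 -L-> s2 -L-> s2 -R-> s5 -R-> s1 -L-> s3 -R-> s1 -L-> s3  → end s3, accepted
w3: Trace: s1 -L-> s3 -L-> s6 -L-> s2 -R-> s5 -R-> s1 -L-> s3 -R-> s1 -R-> s0 -R-> s1 -R-> s0 -L-> s3 -L-> s6 -R-> s6 -L-> s2 -L-> s2 -R-> s5 -R-> s1 -R-> s0  → end s0, accepted
w4: Trace: s1 -R-> s0 -R-> s1 -R-> s0 -R-> s1 -R-> s0 -L-> s3 -L-> s6 -R-> s6 -L-> s2 -L-> s2 -R-> s5 -L-> s0 -R-> s1 -R-> s0 -R-> s1 -R-> s0 -R-> s1 -L-> s3 -L-> s6 -R-> s6  → end s6, accepted
w5: Trace: s1 -L-> s3 -R-> s1 -R-> s0 -L-> s3 -R-> s1 -R-> s0 -L-> s3 -R-> s1 -L-> s3 -R-> s1 -R-> s0 -L-> s3 -R-> s1 -L-> s3 -L-> s6 -L-> s2 -R-> s5 -L-> s0 -L-> s3 -R-> s1  → end s1, accepted

4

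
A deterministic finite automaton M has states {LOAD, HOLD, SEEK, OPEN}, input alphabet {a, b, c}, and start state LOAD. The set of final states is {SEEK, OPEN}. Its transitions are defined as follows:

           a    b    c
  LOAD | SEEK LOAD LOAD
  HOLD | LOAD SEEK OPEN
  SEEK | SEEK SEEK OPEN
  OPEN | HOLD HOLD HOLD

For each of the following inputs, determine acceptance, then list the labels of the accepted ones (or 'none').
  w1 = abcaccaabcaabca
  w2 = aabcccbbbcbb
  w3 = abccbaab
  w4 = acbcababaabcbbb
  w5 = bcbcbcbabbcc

w1, w2, w3, w4

w1: Trace: LOAD -a-> SEEK -b-> SEEK -c-> OPEN -a-> HOLD -c-> OPEN -c-> HOLD -a-> LOAD -a-> SEEK -b-> SEEK -c-> OPEN -a-> HOLD -a-> LOAD -b-> LOAD -c-> LOAD -a-> SEEK  → end SEEK, accepted
w2: Trace: LOAD -a-> SEEK -a-> SEEK -b-> SEEK -c-> OPEN -c-> HOLD -c-> OPEN -b-> HOLD -b-> SEEK -b-> SEEK -c-> OPEN -b-> HOLD -b-> SEEK  → end SEEK, accepted
w3: Trace: LOAD -a-> SEEK -b-> SEEK -c-> OPEN -c-> HOLD -b-> SEEK -a-> SEEK -a-> SEEK -b-> SEEK  → end SEEK, accepted
w4: Trace: LOAD -a-> SEEK -c-> OPEN -b-> HOLD -c-> OPEN -a-> HOLD -b-> SEEK -a-> SEEK -b-> SEEK -a-> SEEK -a-> SEEK -b-> SEEK -c-> OPEN -b-> HOLD -b-> SEEK -b-> SEEK  → end SEEK, accepted
w5: Trace: LOAD -b-> LOAD -c-> LOAD -b-> LOAD -c-> LOAD -b-> LOAD -c-> LOAD -b-> LOAD -a-> SEEK -b-> SEEK -b-> SEEK -c-> OPEN -c-> HOLD  → end HOLD, rejected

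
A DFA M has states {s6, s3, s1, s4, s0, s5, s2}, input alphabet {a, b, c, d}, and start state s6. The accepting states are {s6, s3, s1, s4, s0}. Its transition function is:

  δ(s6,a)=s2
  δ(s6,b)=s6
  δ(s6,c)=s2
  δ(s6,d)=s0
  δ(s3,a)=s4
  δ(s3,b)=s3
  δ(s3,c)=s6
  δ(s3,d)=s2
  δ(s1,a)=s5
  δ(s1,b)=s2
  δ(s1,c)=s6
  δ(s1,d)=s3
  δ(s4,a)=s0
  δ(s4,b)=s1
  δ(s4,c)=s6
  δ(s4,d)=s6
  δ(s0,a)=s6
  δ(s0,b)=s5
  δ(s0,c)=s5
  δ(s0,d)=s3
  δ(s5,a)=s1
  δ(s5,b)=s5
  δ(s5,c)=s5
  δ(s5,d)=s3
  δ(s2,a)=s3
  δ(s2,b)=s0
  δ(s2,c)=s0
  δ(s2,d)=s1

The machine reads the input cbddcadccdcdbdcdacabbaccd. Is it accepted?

Yes

start at s6
read 'c': s6 → s2
read 'b': s2 → s0
read 'd': s0 → s3
read 'd': s3 → s2
read 'c': s2 → s0
read 'a': s0 → s6
read 'd': s6 → s0
read 'c': s0 → s5
read 'c': s5 → s5
read 'd': s5 → s3
read 'c': s3 → s6
read 'd': s6 → s0
read 'b': s0 → s5
read 'd': s5 → s3
read 'c': s3 → s6
read 'd': s6 → s0
read 'a': s0 → s6
read 'c': s6 → s2
read 'a': s2 → s3
read 'b': s3 → s3
read 'b': s3 → s3
read 'a': s3 → s4
read 'c': s4 → s6
read 'c': s6 → s2
read 'd': s2 → s1
End state s1 is accepting.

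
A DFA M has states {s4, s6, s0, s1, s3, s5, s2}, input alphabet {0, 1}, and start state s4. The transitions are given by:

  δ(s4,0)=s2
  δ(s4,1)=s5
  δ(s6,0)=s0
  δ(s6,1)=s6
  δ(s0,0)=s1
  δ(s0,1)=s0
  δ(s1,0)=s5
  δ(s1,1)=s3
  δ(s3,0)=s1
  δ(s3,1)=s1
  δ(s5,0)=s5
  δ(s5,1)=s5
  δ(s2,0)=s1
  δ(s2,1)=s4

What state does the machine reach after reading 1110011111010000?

s5

Trace: s4 -1-> s5 -1-> s5 -1-> s5 -0-> s5 -0-> s5 -1-> s5 -1-> s5 -1-> s5 -1-> s5 -1-> s5 -0-> s5 -1-> s5 -0-> s5 -0-> s5 -0-> s5 -0-> s5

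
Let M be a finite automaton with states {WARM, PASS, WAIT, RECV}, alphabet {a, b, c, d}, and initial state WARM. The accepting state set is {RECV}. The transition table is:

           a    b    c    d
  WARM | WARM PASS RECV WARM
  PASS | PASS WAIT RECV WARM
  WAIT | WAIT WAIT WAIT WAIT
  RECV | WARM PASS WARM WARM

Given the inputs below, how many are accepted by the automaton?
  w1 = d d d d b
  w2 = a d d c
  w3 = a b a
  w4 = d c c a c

w1:
  start at WARM
  read 'd': WARM → WARM
  read 'd': WARM → WARM
  read 'd': WARM → WARM
  read 'd': WARM → WARM
  read 'b': WARM → PASS
  end PASS, rejected
w2:
  start at WARM
  read 'a': WARM → WARM
  read 'd': WARM → WARM
  read 'd': WARM → WARM
  read 'c': WARM → RECV
  end RECV, accepted
w3:
  start at WARM
  read 'a': WARM → WARM
  read 'b': WARM → PASS
  read 'a': PASS → PASS
  end PASS, rejected
w4:
  start at WARM
  read 'd': WARM → WARM
  read 'c': WARM → RECV
  read 'c': RECV → WARM
  read 'a': WARM → WARM
  read 'c': WARM → RECV
  end RECV, accepted

2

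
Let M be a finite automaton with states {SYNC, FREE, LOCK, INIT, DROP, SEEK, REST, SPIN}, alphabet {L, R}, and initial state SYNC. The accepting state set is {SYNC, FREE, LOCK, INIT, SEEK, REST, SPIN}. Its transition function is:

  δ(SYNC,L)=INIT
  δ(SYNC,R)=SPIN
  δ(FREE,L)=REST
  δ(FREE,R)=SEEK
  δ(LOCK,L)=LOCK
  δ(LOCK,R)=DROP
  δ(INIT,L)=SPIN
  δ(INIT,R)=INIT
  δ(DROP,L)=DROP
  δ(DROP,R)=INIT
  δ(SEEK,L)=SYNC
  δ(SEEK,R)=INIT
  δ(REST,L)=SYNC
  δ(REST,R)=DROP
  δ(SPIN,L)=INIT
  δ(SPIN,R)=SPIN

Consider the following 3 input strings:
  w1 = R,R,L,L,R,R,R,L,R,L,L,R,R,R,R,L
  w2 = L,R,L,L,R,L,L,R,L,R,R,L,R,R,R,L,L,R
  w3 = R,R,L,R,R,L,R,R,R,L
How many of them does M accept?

3

w1: SYNC → SPIN → SPIN → INIT → SPIN → SPIN → SPIN → SPIN → INIT → INIT → SPIN → INIT → INIT → INIT → INIT → INIT → SPIN  → end SPIN, accepted
w2: SYNC → INIT → INIT → SPIN → INIT → INIT → SPIN → INIT → INIT → SPIN → SPIN → SPIN → INIT → INIT → INIT → INIT → SPIN → INIT → INIT  → end INIT, accepted
w3: SYNC → SPIN → SPIN → INIT → INIT → INIT → SPIN → SPIN → SPIN → SPIN → INIT  → end INIT, accepted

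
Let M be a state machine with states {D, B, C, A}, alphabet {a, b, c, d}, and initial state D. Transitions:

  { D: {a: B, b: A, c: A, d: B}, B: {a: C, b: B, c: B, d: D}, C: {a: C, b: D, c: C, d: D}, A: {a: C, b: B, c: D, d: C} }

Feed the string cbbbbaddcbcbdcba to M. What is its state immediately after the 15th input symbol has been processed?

B

Trace: D -c-> A -b-> B -b-> B -b-> B -b-> B -a-> C -d-> D -d-> B -c-> B -b-> B -c-> B -b-> B -d-> D -c-> A -b-> B
After 15 symbols: B.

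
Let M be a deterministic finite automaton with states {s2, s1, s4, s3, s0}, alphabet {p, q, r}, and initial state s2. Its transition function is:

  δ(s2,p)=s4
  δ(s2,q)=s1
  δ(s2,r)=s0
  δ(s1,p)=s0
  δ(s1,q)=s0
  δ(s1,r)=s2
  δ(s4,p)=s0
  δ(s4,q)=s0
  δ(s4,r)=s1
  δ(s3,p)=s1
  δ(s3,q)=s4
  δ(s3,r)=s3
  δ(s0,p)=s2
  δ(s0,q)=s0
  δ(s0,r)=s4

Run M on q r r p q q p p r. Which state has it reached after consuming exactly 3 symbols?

s2 → s1 → s2 → s0
After 3 symbols: s0.

s0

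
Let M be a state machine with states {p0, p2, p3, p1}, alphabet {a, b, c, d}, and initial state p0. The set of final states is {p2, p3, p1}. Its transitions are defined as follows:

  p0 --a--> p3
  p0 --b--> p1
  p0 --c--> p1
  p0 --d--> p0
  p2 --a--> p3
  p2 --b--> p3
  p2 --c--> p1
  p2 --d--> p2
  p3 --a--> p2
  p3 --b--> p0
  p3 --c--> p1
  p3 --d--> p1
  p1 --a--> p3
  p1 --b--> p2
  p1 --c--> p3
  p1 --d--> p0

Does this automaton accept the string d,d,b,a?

Yes

p0 → p0 → p0 → p1 → p3
End state p3 is accepting.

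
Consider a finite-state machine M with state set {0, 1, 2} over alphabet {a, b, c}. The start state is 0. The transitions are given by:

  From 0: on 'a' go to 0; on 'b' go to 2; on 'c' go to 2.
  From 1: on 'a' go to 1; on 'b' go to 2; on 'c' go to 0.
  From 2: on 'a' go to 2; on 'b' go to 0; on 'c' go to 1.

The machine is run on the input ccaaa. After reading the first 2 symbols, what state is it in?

Trace: 0 -c-> 2 -c-> 1
After 2 symbols: 1.

1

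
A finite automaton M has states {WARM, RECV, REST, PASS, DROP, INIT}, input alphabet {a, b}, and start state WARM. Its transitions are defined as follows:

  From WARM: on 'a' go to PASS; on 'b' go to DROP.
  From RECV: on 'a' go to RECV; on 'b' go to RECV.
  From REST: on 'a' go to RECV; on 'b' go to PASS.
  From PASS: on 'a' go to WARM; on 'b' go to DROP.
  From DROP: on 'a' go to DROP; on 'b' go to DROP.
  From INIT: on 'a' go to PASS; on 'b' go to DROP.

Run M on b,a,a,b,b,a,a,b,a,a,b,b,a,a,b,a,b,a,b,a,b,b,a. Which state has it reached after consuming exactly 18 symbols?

start at WARM
read 'b': WARM → DROP
read 'a': DROP → DROP
read 'a': DROP → DROP
read 'b': DROP → DROP
read 'b': DROP → DROP
read 'a': DROP → DROP
read 'a': DROP → DROP
read 'b': DROP → DROP
read 'a': DROP → DROP
read 'a': DROP → DROP
read 'b': DROP → DROP
read 'b': DROP → DROP
read 'a': DROP → DROP
read 'a': DROP → DROP
read 'b': DROP → DROP
read 'a': DROP → DROP
read 'b': DROP → DROP
read 'a': DROP → DROP
After 18 symbols: DROP.

DROP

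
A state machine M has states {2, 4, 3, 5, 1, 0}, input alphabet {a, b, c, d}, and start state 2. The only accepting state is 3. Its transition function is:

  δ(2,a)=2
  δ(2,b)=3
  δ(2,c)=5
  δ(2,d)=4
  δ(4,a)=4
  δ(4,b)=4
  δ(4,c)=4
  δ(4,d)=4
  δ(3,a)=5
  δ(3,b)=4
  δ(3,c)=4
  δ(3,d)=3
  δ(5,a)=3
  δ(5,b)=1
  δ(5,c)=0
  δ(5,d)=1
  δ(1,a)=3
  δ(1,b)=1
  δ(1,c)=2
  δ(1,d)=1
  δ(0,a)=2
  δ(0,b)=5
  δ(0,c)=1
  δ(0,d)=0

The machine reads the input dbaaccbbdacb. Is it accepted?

start at 2
read 'd': 2 → 4
read 'b': 4 → 4
read 'a': 4 → 4
read 'a': 4 → 4
read 'c': 4 → 4
read 'c': 4 → 4
read 'b': 4 → 4
read 'b': 4 → 4
read 'd': 4 → 4
read 'a': 4 → 4
read 'c': 4 → 4
read 'b': 4 → 4
End state 4 is not accepting.

No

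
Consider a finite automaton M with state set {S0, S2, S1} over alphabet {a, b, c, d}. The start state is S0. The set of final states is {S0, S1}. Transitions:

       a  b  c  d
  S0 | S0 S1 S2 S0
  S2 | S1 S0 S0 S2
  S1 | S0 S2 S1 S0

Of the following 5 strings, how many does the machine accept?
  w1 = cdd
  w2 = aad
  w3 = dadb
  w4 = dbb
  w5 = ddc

w1: Trace: S0 -c-> S2 -d-> S2 -d-> S2  → end S2, rejected
w2: Trace: S0 -a-> S0 -a-> S0 -d-> S0  → end S0, accepted
w3: Trace: S0 -d-> S0 -a-> S0 -d-> S0 -b-> S1  → end S1, accepted
w4: Trace: S0 -d-> S0 -b-> S1 -b-> S2  → end S2, rejected
w5: Trace: S0 -d-> S0 -d-> S0 -c-> S2  → end S2, rejected

2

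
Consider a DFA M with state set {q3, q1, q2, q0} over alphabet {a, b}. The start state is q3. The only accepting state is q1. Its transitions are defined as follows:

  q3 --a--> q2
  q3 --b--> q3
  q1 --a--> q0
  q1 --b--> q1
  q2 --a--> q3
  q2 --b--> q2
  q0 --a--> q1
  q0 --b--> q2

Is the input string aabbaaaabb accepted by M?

No

start at q3
read 'a': q3 → q2
read 'a': q2 → q3
read 'b': q3 → q3
read 'b': q3 → q3
read 'a': q3 → q2
read 'a': q2 → q3
read 'a': q3 → q2
read 'a': q2 → q3
read 'b': q3 → q3
read 'b': q3 → q3
End state q3 is not accepting.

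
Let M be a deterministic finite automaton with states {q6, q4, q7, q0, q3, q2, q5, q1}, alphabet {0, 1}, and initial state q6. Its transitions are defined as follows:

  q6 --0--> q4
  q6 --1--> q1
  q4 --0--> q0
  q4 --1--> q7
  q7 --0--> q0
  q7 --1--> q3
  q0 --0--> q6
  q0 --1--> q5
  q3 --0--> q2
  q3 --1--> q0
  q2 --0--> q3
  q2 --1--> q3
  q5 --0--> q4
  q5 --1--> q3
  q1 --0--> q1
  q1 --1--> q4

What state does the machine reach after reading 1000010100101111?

Trace: q6 -1-> q1 -0-> q1 -0-> q1 -0-> q1 -0-> q1 -1-> q4 -0-> q0 -1-> q5 -0-> q4 -0-> q0 -1-> q5 -0-> q4 -1-> q7 -1-> q3 -1-> q0 -1-> q5

q5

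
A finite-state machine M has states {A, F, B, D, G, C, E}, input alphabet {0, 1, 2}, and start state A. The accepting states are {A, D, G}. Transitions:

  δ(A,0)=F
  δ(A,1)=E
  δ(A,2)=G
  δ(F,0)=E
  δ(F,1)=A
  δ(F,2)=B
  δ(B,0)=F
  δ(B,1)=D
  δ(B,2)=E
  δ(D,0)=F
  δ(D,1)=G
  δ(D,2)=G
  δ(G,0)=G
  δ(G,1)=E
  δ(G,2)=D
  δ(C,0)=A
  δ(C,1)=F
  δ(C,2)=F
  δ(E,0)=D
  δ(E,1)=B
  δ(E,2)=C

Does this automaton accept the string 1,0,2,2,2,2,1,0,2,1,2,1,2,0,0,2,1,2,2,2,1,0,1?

No

A → E → D → G → D → G → D → G → G → D → G → D → G → D → F → E → C → F → B → E → C → F → E → B
End state B is not accepting.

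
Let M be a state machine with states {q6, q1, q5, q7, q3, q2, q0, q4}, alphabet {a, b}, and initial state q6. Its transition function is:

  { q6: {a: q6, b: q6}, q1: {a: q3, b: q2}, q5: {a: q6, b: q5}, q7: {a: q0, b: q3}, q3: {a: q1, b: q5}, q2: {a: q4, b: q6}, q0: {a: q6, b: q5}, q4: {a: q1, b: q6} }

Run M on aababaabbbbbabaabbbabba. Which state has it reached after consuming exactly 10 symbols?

q6

Trace: q6 -a-> q6 -a-> q6 -b-> q6 -a-> q6 -b-> q6 -a-> q6 -a-> q6 -b-> q6 -b-> q6 -b-> q6
After 10 symbols: q6.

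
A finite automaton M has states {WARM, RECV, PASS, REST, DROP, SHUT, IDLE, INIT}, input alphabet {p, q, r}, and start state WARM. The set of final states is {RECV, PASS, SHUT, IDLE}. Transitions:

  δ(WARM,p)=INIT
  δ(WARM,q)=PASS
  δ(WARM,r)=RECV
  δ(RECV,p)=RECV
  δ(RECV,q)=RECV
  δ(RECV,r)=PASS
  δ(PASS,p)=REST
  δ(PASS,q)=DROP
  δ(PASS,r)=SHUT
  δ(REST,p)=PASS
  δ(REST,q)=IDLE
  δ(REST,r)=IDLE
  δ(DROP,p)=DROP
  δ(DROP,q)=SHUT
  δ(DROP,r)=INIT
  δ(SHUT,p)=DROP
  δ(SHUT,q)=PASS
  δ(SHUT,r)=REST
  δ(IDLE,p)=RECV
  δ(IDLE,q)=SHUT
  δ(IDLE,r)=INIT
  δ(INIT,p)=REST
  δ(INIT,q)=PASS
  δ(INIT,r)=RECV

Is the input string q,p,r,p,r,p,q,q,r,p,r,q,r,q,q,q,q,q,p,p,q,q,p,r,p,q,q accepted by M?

start at WARM
read 'q': WARM → PASS
read 'p': PASS → REST
read 'r': REST → IDLE
read 'p': IDLE → RECV
read 'r': RECV → PASS
read 'p': PASS → REST
read 'q': REST → IDLE
read 'q': IDLE → SHUT
read 'r': SHUT → REST
read 'p': REST → PASS
read 'r': PASS → SHUT
read 'q': SHUT → PASS
read 'r': PASS → SHUT
read 'q': SHUT → PASS
read 'q': PASS → DROP
read 'q': DROP → SHUT
read 'q': SHUT → PASS
read 'q': PASS → DROP
read 'p': DROP → DROP
read 'p': DROP → DROP
read 'q': DROP → SHUT
read 'q': SHUT → PASS
read 'p': PASS → REST
read 'r': REST → IDLE
read 'p': IDLE → RECV
read 'q': RECV → RECV
read 'q': RECV → RECV
End state RECV is accepting.

Yes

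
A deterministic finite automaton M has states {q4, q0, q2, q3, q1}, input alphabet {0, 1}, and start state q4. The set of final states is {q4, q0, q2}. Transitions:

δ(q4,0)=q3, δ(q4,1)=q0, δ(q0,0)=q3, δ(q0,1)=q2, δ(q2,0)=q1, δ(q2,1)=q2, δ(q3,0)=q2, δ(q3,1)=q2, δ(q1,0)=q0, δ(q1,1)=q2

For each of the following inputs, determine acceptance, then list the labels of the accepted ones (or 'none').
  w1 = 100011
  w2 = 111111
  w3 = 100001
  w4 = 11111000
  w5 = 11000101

w1: q4 → q0 → q3 → q2 → q1 → q2 → q2  → end q2, accepted
w2: q4 → q0 → q2 → q2 → q2 → q2 → q2  → end q2, accepted
w3: q4 → q0 → q3 → q2 → q1 → q0 → q2  → end q2, accepted
w4: q4 → q0 → q2 → q2 → q2 → q2 → q1 → q0 → q3  → end q3, rejected
w5: q4 → q0 → q2 → q1 → q0 → q3 → q2 → q1 → q2  → end q2, accepted

w1, w2, w3, w5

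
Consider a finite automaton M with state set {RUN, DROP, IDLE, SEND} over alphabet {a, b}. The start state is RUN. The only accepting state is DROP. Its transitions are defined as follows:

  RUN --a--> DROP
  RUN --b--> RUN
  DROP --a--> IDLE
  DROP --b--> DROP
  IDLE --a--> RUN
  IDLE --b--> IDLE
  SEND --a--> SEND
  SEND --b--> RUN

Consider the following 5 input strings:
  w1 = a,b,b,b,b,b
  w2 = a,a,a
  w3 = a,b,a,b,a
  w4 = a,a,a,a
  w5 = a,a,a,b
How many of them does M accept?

2

w1:
  start at RUN
  read 'a': RUN → DROP
  read 'b': DROP → DROP
  read 'b': DROP → DROP
  read 'b': DROP → DROP
  read 'b': DROP → DROP
  read 'b': DROP → DROP
  end DROP, accepted
w2:
  start at RUN
  read 'a': RUN → DROP
  read 'a': DROP → IDLE
  read 'a': IDLE → RUN
  end RUN, rejected
w3:
  start at RUN
  read 'a': RUN → DROP
  read 'b': DROP → DROP
  read 'a': DROP → IDLE
  read 'b': IDLE → IDLE
  read 'a': IDLE → RUN
  end RUN, rejected
w4:
  start at RUN
  read 'a': RUN → DROP
  read 'a': DROP → IDLE
  read 'a': IDLE → RUN
  read 'a': RUN → DROP
  end DROP, accepted
w5:
  start at RUN
  read 'a': RUN → DROP
  read 'a': DROP → IDLE
  read 'a': IDLE → RUN
  read 'b': RUN → RUN
  end RUN, rejected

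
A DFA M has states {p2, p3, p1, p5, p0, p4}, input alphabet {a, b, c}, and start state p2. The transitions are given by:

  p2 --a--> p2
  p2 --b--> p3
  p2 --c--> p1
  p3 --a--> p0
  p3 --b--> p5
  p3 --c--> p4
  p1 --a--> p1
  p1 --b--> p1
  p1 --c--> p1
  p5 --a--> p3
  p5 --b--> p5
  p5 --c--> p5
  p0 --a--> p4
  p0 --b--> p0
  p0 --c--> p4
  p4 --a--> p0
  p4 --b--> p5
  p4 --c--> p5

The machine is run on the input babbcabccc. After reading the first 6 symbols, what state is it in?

p0

p2 → p3 → p0 → p0 → p0 → p4 → p0
After 6 symbols: p0.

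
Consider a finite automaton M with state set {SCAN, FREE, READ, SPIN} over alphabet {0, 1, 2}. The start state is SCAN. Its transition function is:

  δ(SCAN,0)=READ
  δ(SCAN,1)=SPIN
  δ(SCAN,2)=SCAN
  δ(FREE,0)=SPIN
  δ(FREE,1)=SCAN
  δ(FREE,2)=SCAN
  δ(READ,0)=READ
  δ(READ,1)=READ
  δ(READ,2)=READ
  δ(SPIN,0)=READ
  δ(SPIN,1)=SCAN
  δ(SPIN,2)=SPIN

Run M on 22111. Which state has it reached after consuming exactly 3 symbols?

start at SCAN
read '2': SCAN → SCAN
read '2': SCAN → SCAN
read '1': SCAN → SPIN
After 3 symbols: SPIN.

SPIN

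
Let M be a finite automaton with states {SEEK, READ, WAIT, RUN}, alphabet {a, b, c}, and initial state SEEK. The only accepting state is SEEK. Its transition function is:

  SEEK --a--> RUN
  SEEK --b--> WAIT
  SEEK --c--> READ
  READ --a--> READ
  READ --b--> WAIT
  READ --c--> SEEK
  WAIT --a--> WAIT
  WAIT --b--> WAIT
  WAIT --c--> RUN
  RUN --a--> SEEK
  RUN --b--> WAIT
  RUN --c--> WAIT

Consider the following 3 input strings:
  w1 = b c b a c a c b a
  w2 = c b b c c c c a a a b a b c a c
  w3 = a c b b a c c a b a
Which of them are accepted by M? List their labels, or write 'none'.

none

w1: Trace: SEEK -b-> WAIT -c-> RUN -b-> WAIT -a-> WAIT -c-> RUN -a-> SEEK -c-> READ -b-> WAIT -a-> WAIT  → end WAIT, rejected
w2: Trace: SEEK -c-> READ -b-> WAIT -b-> WAIT -c-> RUN -c-> WAIT -c-> RUN -c-> WAIT -a-> WAIT -a-> WAIT -a-> WAIT -b-> WAIT -a-> WAIT -b-> WAIT -c-> RUN -a-> SEEK -c-> READ  → end READ, rejected
w3: Trace: SEEK -a-> RUN -c-> WAIT -b-> WAIT -b-> WAIT -a-> WAIT -c-> RUN -c-> WAIT -a-> WAIT -b-> WAIT -a-> WAIT  → end WAIT, rejected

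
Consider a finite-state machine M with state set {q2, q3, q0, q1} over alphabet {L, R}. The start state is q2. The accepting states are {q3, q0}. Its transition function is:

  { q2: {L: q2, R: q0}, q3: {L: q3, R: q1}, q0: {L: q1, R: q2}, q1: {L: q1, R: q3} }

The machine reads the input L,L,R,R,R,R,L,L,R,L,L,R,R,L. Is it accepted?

No

Trace: q2 -L-> q2 -L-> q2 -R-> q0 -R-> q2 -R-> q0 -R-> q2 -L-> q2 -L-> q2 -R-> q0 -L-> q1 -L-> q1 -R-> q3 -R-> q1 -L-> q1
End state q1 is not accepting.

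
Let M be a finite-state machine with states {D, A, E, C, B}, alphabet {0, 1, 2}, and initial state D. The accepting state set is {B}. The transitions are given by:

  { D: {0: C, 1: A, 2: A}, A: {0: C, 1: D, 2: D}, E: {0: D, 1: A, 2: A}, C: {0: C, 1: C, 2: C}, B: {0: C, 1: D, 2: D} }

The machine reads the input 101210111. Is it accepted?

No

Trace: D -1-> A -0-> C -1-> C -2-> C -1-> C -0-> C -1-> C -1-> C -1-> C
End state C is not accepting.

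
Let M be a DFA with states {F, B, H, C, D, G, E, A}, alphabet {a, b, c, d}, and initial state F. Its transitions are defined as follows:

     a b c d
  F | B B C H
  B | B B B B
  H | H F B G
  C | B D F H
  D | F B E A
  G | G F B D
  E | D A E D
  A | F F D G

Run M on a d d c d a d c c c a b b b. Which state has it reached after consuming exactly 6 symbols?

F → B → B → B → B → B → B
After 6 symbols: B.

B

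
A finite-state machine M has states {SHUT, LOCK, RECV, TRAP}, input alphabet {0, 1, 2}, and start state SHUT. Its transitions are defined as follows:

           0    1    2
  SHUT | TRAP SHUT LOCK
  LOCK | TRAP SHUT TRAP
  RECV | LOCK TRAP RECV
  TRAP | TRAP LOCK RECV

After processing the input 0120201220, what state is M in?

TRAP

Trace: SHUT -0-> TRAP -1-> LOCK -2-> TRAP -0-> TRAP -2-> RECV -0-> LOCK -1-> SHUT -2-> LOCK -2-> TRAP -0-> TRAP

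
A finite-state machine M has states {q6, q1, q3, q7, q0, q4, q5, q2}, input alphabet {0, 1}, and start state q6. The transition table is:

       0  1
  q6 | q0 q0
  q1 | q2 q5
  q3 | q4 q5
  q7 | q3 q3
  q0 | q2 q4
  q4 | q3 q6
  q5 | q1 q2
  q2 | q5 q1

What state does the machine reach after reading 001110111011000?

q2

Trace: q6 -0-> q0 -0-> q2 -1-> q1 -1-> q5 -1-> q2 -0-> q5 -1-> q2 -1-> q1 -1-> q5 -0-> q1 -1-> q5 -1-> q2 -0-> q5 -0-> q1 -0-> q2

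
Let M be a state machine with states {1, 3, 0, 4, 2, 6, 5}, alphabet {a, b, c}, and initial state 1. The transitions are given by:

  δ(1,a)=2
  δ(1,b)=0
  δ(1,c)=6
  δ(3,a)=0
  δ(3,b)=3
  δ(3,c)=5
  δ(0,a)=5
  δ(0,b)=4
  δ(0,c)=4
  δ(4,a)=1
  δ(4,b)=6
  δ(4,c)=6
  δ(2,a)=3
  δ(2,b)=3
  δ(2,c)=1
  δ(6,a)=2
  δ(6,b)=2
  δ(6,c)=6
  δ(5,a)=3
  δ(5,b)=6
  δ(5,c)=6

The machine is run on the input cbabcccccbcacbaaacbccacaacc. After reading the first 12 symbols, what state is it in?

start at 1
read 'c': 1 → 6
read 'b': 6 → 2
read 'a': 2 → 3
read 'b': 3 → 3
read 'c': 3 → 5
read 'c': 5 → 6
read 'c': 6 → 6
read 'c': 6 → 6
read 'c': 6 → 6
read 'b': 6 → 2
read 'c': 2 → 1
read 'a': 1 → 2
After 12 symbols: 2.

2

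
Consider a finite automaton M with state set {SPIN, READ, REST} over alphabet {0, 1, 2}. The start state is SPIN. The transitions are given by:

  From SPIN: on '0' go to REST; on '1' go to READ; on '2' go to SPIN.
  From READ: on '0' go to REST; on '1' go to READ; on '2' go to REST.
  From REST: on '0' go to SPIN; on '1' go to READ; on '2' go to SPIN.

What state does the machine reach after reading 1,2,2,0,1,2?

REST

Trace: SPIN -1-> READ -2-> REST -2-> SPIN -0-> REST -1-> READ -2-> REST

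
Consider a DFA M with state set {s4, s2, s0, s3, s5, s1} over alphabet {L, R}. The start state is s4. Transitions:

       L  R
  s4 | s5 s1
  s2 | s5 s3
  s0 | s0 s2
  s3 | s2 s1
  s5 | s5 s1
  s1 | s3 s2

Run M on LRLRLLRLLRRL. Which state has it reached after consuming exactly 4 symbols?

s1

s4 → s5 → s1 → s3 → s1
After 4 symbols: s1.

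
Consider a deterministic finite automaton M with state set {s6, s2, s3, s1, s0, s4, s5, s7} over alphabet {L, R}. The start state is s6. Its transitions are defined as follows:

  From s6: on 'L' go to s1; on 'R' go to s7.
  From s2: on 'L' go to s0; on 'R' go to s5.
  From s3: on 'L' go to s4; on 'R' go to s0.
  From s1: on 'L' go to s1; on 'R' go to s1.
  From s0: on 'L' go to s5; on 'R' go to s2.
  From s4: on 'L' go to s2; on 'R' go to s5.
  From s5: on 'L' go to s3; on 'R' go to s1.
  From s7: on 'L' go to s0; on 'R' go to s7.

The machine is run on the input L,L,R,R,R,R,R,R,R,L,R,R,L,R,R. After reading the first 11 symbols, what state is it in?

s1

Trace: s6 -L-> s1 -L-> s1 -R-> s1 -R-> s1 -R-> s1 -R-> s1 -R-> s1 -R-> s1 -R-> s1 -L-> s1 -R-> s1
After 11 symbols: s1.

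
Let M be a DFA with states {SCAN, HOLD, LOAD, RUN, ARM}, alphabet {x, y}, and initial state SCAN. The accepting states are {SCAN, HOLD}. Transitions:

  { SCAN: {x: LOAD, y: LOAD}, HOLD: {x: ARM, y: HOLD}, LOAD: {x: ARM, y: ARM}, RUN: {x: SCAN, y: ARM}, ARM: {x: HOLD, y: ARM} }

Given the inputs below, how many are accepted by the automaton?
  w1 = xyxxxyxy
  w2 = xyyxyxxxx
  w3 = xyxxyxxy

1

w1:
  start at SCAN
  read 'x': SCAN → LOAD
  read 'y': LOAD → ARM
  read 'x': ARM → HOLD
  read 'x': HOLD → ARM
  read 'x': ARM → HOLD
  read 'y': HOLD → HOLD
  read 'x': HOLD → ARM
  read 'y': ARM → ARM
  end ARM, rejected
w2:
  start at SCAN
  read 'x': SCAN → LOAD
  read 'y': LOAD → ARM
  read 'y': ARM → ARM
  read 'x': ARM → HOLD
  read 'y': HOLD → HOLD
  read 'x': HOLD → ARM
  read 'x': ARM → HOLD
  read 'x': HOLD → ARM
  read 'x': ARM → HOLD
  end HOLD, accepted
w3:
  start at SCAN
  read 'x': SCAN → LOAD
  read 'y': LOAD → ARM
  read 'x': ARM → HOLD
  read 'x': HOLD → ARM
  read 'y': ARM → ARM
  read 'x': ARM → HOLD
  read 'x': HOLD → ARM
  read 'y': ARM → ARM
  end ARM, rejected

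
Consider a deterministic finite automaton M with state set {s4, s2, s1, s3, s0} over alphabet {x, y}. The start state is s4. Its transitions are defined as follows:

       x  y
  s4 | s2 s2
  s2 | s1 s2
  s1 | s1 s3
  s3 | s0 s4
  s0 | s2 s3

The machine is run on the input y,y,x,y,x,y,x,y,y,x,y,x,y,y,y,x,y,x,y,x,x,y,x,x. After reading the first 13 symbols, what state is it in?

s3

start at s4
read 'y': s4 → s2
read 'y': s2 → s2
read 'x': s2 → s1
read 'y': s1 → s3
read 'x': s3 → s0
read 'y': s0 → s3
read 'x': s3 → s0
read 'y': s0 → s3
read 'y': s3 → s4
read 'x': s4 → s2
read 'y': s2 → s2
read 'x': s2 → s1
read 'y': s1 → s3
After 13 symbols: s3.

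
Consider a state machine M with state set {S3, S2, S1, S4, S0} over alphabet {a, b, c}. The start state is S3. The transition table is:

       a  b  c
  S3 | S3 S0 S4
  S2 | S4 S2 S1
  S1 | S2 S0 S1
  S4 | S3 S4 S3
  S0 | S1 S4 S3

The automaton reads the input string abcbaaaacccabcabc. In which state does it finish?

S3

start at S3
read 'a': S3 → S3
read 'b': S3 → S0
read 'c': S0 → S3
read 'b': S3 → S0
read 'a': S0 → S1
read 'a': S1 → S2
read 'a': S2 → S4
read 'a': S4 → S3
read 'c': S3 → S4
read 'c': S4 → S3
read 'c': S3 → S4
read 'a': S4 → S3
read 'b': S3 → S0
read 'c': S0 → S3
read 'a': S3 → S3
read 'b': S3 → S0
read 'c': S0 → S3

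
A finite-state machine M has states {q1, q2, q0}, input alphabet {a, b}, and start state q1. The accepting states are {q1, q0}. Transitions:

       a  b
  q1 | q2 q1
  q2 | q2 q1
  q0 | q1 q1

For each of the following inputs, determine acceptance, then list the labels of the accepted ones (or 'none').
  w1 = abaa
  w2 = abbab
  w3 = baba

w1: Trace: q1 -a-> q2 -b-> q1 -a-> q2 -a-> q2  → end q2, rejected
w2: Trace: q1 -a-> q2 -b-> q1 -b-> q1 -a-> q2 -b-> q1  → end q1, accepted
w3: Trace: q1 -b-> q1 -a-> q2 -b-> q1 -a-> q2  → end q2, rejected

w2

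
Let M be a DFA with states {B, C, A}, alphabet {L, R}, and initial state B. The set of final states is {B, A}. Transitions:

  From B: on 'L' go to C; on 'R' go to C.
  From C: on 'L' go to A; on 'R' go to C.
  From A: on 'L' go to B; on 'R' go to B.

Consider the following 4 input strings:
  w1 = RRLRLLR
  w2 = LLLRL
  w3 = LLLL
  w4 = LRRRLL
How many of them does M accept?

w1:
  start at B
  read 'R': B → C
  read 'R': C → C
  read 'L': C → A
  read 'R': A → B
  read 'L': B → C
  read 'L': C → A
  read 'R': A → B
  end B, accepted
w2:
  start at B
  read 'L': B → C
  read 'L': C → A
  read 'L': A → B
  read 'R': B → C
  read 'L': C → A
  end A, accepted
w3:
  start at B
  read 'L': B → C
  read 'L': C → A
  read 'L': A → B
  read 'L': B → C
  end C, rejected
w4:
  start at B
  read 'L': B → C
  read 'R': C → C
  read 'R': C → C
  read 'R': C → C
  read 'L': C → A
  read 'L': A → B
  end B, accepted

3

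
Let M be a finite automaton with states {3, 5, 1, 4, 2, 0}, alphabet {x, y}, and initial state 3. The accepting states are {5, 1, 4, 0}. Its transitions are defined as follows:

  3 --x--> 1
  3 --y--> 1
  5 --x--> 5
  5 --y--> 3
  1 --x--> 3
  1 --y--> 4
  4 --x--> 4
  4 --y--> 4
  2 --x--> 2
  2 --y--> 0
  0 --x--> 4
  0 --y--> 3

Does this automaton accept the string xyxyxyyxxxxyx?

Yes

start at 3
read 'x': 3 → 1
read 'y': 1 → 4
read 'x': 4 → 4
read 'y': 4 → 4
read 'x': 4 → 4
read 'y': 4 → 4
read 'y': 4 → 4
read 'x': 4 → 4
read 'x': 4 → 4
read 'x': 4 → 4
read 'x': 4 → 4
read 'y': 4 → 4
read 'x': 4 → 4
End state 4 is accepting.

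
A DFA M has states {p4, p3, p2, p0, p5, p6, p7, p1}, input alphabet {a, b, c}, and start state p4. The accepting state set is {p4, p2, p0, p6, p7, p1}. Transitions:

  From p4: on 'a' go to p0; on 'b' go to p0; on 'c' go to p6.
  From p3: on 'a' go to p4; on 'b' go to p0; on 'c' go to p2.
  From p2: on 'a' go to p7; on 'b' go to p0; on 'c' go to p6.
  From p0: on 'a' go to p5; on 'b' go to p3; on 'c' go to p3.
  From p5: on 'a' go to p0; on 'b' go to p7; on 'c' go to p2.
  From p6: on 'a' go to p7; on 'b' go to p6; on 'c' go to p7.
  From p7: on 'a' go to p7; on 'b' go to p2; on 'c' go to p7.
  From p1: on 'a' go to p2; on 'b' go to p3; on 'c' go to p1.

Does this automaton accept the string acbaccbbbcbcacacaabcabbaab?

start at p4
read 'a': p4 → p0
read 'c': p0 → p3
read 'b': p3 → p0
read 'a': p0 → p5
read 'c': p5 → p2
read 'c': p2 → p6
read 'b': p6 → p6
read 'b': p6 → p6
read 'b': p6 → p6
read 'c': p6 → p7
read 'b': p7 → p2
read 'c': p2 → p6
read 'a': p6 → p7
read 'c': p7 → p7
read 'a': p7 → p7
read 'c': p7 → p7
read 'a': p7 → p7
read 'a': p7 → p7
read 'b': p7 → p2
read 'c': p2 → p6
read 'a': p6 → p7
read 'b': p7 → p2
read 'b': p2 → p0
read 'a': p0 → p5
read 'a': p5 → p0
read 'b': p0 → p3
End state p3 is not accepting.

No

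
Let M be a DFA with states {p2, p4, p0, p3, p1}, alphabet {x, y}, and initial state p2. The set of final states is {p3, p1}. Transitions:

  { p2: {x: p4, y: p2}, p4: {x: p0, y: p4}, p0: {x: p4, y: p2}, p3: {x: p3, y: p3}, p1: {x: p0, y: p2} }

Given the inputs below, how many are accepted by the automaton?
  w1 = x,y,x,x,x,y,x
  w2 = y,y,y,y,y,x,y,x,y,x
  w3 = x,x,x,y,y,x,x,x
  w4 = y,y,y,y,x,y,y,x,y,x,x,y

0

w1:
  start at p2
  read 'x': p2 → p4
  read 'y': p4 → p4
  read 'x': p4 → p0
  read 'x': p0 → p4
  read 'x': p4 → p0
  read 'y': p0 → p2
  read 'x': p2 → p4
  end p4, rejected
w2:
  start at p2
  read 'y': p2 → p2
  read 'y': p2 → p2
  read 'y': p2 → p2
  read 'y': p2 → p2
  read 'y': p2 → p2
  read 'x': p2 → p4
  read 'y': p4 → p4
  read 'x': p4 → p0
  read 'y': p0 → p2
  read 'x': p2 → p4
  end p4, rejected
w3:
  start at p2
  read 'x': p2 → p4
  read 'x': p4 → p0
  read 'x': p0 → p4
  read 'y': p4 → p4
  read 'y': p4 → p4
  read 'x': p4 → p0
  read 'x': p0 → p4
  read 'x': p4 → p0
  end p0, rejected
w4:
  start at p2
  read 'y': p2 → p2
  read 'y': p2 → p2
  read 'y': p2 → p2
  read 'y': p2 → p2
  read 'x': p2 → p4
  read 'y': p4 → p4
  read 'y': p4 → p4
  read 'x': p4 → p0
  read 'y': p0 → p2
  read 'x': p2 → p4
  read 'x': p4 → p0
  read 'y': p0 → p2
  end p2, rejected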